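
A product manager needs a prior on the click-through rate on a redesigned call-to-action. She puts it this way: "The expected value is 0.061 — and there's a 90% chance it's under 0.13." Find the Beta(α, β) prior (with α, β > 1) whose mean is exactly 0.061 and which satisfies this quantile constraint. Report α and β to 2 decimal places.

α ≈ 1.30, β ≈ 19.97

With mean 0.061 fixed, write α = 0.061s, β = 0.939s where s = α+β.
Need P(θ < 0.13) = 0.9 under Beta(0.061s, 0.939s). Normal approximation: (q−m)/√(m(1−m)/s) ≈ z_{0.9} = 1.28, so s ≈ 0.061·0.939·(1.28)²/(0.13−0.061)² = 19.8.
At s = 19.8: P(θ<0.13) ≈ 0.895. Adjusting to match 0.9 gives s ≈ 21.27.
So α = 0.061·21.27 ≈ 1.30, β = 0.939·21.27 ≈ 19.97.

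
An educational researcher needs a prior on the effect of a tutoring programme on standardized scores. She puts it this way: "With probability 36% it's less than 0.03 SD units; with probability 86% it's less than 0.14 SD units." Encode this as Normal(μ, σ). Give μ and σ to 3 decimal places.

The p-quantile of Normal(μ,σ) is μ + z_p·σ, with z_{0.36} = -0.3585 and z_{0.86} = 1.08.
Eliminate σ: μ = (z₂·x₁ − z₁·x₂)/(z₂ − z₁) = (1.08·0.03 − (-0.3585)·0.14)/1.439 = 0.057.
Then σ = (x₂ − x₁)/(z₂ − z₁) = (0.14 − 0.03)/1.439 = 0.076.

μ = 0.057, σ = 0.076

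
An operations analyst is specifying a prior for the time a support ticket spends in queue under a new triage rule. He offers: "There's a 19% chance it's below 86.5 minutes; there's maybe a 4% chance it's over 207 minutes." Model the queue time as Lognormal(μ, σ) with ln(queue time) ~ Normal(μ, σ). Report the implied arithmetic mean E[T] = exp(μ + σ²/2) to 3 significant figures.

If T ~ Lognormal(μ,σ) then ln T ~ Normal(μ,σ), so the p-quantile of ln T is μ + z_p·σ.
ln(86.5) = 4.46 and ln(207) = 5.333; z_{0.19} = -0.8779, z_{0.96} = 1.751.
σ = (5.333 − 4.46)/(1.751 − (-0.8779)) = 0.332.
μ = 4.46 − (-0.8779)·0.332 = 4.752.
E[T] = exp(μ + σ²/2) = exp(4.752 + 0.0551) = 122 minutes.

E[T] ≈ 122 minutes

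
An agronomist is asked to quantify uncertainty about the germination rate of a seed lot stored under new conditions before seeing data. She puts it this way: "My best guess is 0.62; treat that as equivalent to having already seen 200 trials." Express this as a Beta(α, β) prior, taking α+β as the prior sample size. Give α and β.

α = 124, β = 76

Under the effective-sample-size interpretation, Beta(α, β) has prior mean α/(α+β) and prior sample size α+β.
So α+β = 200 and α/(α+β) = 0.62, giving α = 0.62·200 = 124 and β = 200 − 124 = 76.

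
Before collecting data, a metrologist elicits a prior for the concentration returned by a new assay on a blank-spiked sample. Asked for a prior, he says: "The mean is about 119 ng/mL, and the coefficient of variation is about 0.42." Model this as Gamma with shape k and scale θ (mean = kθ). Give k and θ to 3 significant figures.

k ≈ 5.67, θ ≈ 21

For Gamma(k, scale θ): mean = kθ, variance = kθ², so CV = 1/√k.
CV = 0.42, hence k = 1/CV² = 5.67.
Then θ = mean/k = 119/5.67 = 21.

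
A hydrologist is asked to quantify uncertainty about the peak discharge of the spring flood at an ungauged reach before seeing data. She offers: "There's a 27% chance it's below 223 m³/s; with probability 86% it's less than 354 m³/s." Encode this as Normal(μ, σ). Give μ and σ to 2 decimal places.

For Normal(μ,σ), the p-quantile is μ + z_p·σ. Here z_{0.27} = -0.6128, z_{0.86} = 1.08.
So 223 = μ − 0.6128σ and 354 = μ + 1.08σ.
Subtracting: σ = (354 − 223)/(1.08 − (-0.6128)) = 77.37.
Then μ = 223 − (-0.6128)·77.37 = 270.41.

μ = 270.41, σ = 77.37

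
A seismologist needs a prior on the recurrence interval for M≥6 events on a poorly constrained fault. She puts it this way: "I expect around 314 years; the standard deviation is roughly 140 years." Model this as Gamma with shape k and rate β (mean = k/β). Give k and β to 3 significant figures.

k ≈ 5.03, β ≈ 0.016

For Gamma(k, rate β): mean = k/β, variance = k/β², so CV = 1/√k.
CV = SD/mean = 140/314 = 0.4459, hence k = 1/CV² = 5.03.
Then β = k/mean = 5.03/314 = 0.016.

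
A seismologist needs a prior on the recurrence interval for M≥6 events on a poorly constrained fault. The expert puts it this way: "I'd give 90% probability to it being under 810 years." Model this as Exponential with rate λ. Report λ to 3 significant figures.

P(T < 810.0) = 1 − e^(−λ·810.0) = 0.9, so λ = −ln(1−0.9)/810.0 = −ln(0.1)/810.0 = 0.00284.

λ ≈ 0.00284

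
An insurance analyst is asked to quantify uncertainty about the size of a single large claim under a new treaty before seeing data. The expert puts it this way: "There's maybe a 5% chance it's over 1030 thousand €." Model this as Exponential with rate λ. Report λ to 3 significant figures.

P(T > 1030.0) = e^(−λ·1030.0) = 0.05, so λ = −ln(0.05)/1030.0 = 0.00291.

λ ≈ 0.00291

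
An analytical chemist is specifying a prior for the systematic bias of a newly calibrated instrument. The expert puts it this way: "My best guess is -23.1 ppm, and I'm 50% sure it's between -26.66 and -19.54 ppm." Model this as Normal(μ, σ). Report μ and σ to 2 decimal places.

A symmetric 50% interval runs μ ± z·σ with z = 0.6745.
Half-width = 3.56, so σ = 3.56/0.6745 = 5.28.
μ is the stated best guess, -23.10.

μ = -23.10, σ = 5.28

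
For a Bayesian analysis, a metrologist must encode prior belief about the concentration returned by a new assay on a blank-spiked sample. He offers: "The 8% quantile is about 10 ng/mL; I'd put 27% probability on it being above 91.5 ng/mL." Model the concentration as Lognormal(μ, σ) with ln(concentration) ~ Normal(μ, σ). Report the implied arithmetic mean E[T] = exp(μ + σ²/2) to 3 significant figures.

If T ~ Lognormal(μ,σ) then ln T ~ Normal(μ,σ), so the p-quantile of ln T is μ + z_p·σ.
ln(10) = 2.303 and ln(91.5) = 4.516; z_{0.08} = -1.405, z_{0.73} = 0.6128.
σ = (4.516 − 2.303)/(0.6128 − (-1.405)) = 1.097.
μ = 2.303 − (-1.405)·1.097 = 3.844.
E[T] = exp(μ + σ²/2) = exp(3.844 + 0.6018) = 85.3 ng/mL.

E[T] ≈ 85.3 ng/mL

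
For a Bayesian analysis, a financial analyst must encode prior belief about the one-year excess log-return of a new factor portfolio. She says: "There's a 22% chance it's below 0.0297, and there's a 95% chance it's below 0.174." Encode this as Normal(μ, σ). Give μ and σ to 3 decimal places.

μ = 0.076, σ = 0.060

For Normal(μ,σ), the p-quantile is μ + z_p·σ. Here z_{0.22} = -0.7722, z_{0.95} = 1.645.
So 0.0297 = μ − 0.7722σ and 0.174 = μ + 1.645σ.
Subtracting: σ = (0.174 − 0.0297)/(1.645 − (-0.7722)) = 0.060.
Then μ = 0.0297 − (-0.7722)·0.060 = 0.076.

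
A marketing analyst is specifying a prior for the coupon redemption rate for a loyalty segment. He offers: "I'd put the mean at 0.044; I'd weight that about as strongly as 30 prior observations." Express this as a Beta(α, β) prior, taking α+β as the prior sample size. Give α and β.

α = 1.32, β = 28.68

Under the effective-sample-size interpretation, Beta(α, β) has prior mean α/(α+β) and prior sample size α+β.
So α+β = 30 and α/(α+β) = 0.044, giving α = 0.044·30 = 1.32 and β = 30 − 1.32 = 28.68.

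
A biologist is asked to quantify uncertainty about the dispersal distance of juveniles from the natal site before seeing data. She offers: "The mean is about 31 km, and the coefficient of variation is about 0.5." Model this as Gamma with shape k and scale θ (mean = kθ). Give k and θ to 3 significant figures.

For Gamma(k, scale θ): mean = kθ, variance = kθ², so CV = 1/√k.
CV = 0.5, hence k = 1/CV² = 4.
Then θ = mean/k = 31/4 = 7.75.

k ≈ 4, θ ≈ 7.75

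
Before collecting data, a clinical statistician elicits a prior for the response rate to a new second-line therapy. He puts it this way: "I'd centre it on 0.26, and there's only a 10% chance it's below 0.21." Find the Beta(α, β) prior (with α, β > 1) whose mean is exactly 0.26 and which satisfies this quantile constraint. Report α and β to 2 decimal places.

With mean 0.26 fixed, write α = 0.26s, β = 0.74s where s = α+β.
Need P(θ < 0.21) = 0.1 under Beta(0.26s, 0.74s). Normal approximation: (q−m)/√(m(1−m)/s) ≈ z_{0.1} = -1.28, so s ≈ 0.26·0.74·(-1.28)²/(0.21−0.26)² = 126.4.
At s = 126.4: P(θ<0.21) ≈ 0.095. Adjusting to match 0.1 gives s ≈ 121.49.
So α = 0.26·121.49 ≈ 31.59, β = 0.74·121.49 ≈ 89.91.

α ≈ 31.59, β ≈ 89.91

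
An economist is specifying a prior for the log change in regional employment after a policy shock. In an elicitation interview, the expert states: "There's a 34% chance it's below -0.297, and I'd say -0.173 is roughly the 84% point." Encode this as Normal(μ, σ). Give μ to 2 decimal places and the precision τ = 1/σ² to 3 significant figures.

μ = -0.26, τ = 129

The p-quantile of Normal(μ,σ) is μ + z_p·σ, with z_{0.34} = -0.4125 and z_{0.84} = 0.9945.
Eliminate σ: μ = (z₂·x₁ − z₁·x₂)/(z₂ − z₁) = (0.9945·-0.297 − (-0.4125)·-0.173)/1.407 = -0.26.
Then σ = (x₂ − x₁)/(z₂ − z₁) = (-0.173 − -0.297)/1.407 = 0.09.
Precision τ = 1/σ² = 1/0.08814² = 129.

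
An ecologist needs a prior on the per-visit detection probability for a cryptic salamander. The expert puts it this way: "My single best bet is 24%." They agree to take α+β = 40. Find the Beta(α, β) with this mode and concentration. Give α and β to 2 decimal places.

For α,β > 1 the Beta mode is (α−1)/(α+β−2). With α+β = 40, the mode is (α−1)/38.
Set (α−1)/38 = 0.24 → α = 1 + 0.24·38 = 10.12.
β = 40 − α = 29.88.

α = 10.12, β = 29.88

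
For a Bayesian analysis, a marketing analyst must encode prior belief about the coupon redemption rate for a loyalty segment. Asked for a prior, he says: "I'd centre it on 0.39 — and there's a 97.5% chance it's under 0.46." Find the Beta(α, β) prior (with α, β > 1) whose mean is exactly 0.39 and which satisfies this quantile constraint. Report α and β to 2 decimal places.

With mean 0.39 fixed, write α = 0.39s, β = 0.61s where s = α+β.
Need P(θ < 0.46) = 0.975 under Beta(0.39s, 0.61s). Normal approximation: (q−m)/√(m(1−m)/s) ≈ z_{0.975} = 1.96, so s ≈ 0.39·0.61·(1.96)²/(0.46−0.39)² = 186.5.
At s = 186.5: P(θ<0.46) ≈ 0.974. Adjusting to match 0.975 gives s ≈ 191.00.
So α = 0.39·191.00 ≈ 74.49, β = 0.61·191.00 ≈ 116.51.

α ≈ 74.49, β ≈ 116.51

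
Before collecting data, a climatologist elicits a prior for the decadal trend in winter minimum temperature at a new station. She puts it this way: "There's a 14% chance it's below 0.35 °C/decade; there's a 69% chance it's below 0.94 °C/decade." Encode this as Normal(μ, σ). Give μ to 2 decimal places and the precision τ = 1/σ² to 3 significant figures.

μ = 0.75, τ = 7.14

The p-quantile of Normal(μ,σ) is μ + z_p·σ, with z_{0.14} = -1.08 and z_{0.69} = 0.4959.
Eliminate σ: μ = (z₂·x₁ − z₁·x₂)/(z₂ − z₁) = (0.4959·0.35 − (-1.08)·0.94)/1.576 = 0.75.
Then σ = (x₂ − x₁)/(z₂ − z₁) = (0.94 − 0.35)/1.576 = 0.37.
Precision τ = 1/σ² = 1/0.3743² = 7.14.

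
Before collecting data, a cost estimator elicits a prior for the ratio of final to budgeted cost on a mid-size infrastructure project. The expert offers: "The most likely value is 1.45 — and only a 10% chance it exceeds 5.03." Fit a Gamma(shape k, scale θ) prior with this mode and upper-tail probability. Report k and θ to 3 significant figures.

Gamma(k,θ) with k>1 has mode (k−1)θ, so θ = 1.45/(k−1).
Need P(X < 5.03) = 0.9 with θ tied to k this way. Start at k = 2, θ = 1.45: P(X<5.03) ≈ 0.861.
Too low — raise k to concentrate. Iterating converges to k ≈ 2.21.
Then θ = 1.45/(2.21−1) ≈ 1.2.

k ≈ 2.21, θ ≈ 1.2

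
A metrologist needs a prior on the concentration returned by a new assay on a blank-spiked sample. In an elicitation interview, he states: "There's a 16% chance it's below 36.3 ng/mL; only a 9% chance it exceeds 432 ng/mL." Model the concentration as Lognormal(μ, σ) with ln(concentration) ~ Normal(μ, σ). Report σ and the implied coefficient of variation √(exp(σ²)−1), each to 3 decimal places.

If T ~ Lognormal(μ,σ) then ln T ~ Normal(μ,σ), so the p-quantile of ln T is μ + z_p·σ.
ln(36.3) = 3.592 and ln(432) = 6.068; z_{0.16} = -0.9945, z_{0.91} = 1.341.
σ = (6.068 − 3.592)/(1.341 − (-0.9945)) = 1.061.
μ = 3.592 − (-0.9945)·1.061 = 4.646.
CV = √(exp(σ²)−1) = √(exp(1.1248)−1) = 1.442.

σ ≈ 1.061, CV ≈ 1.442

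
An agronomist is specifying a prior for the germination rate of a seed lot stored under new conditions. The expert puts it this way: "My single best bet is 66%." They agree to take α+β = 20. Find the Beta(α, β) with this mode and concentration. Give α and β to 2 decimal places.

For α,β > 1 the Beta mode is (α−1)/(α+β−2). With α+β = 20, the mode is (α−1)/18.
Set (α−1)/18 = 0.66 → α = 1 + 0.66·18 = 12.88.
β = 20 − α = 7.12.

α = 12.88, β = 7.12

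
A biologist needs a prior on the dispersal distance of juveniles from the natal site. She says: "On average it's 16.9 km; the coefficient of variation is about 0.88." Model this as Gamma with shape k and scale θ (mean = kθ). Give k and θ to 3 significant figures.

k ≈ 1.29, θ ≈ 13.1

For Gamma(k, scale θ): mean = kθ, variance = kθ², so CV = 1/√k.
CV = 0.88, hence k = 1/CV² = 1.29.
Then θ = mean/k = 16.9/1.29 = 13.1.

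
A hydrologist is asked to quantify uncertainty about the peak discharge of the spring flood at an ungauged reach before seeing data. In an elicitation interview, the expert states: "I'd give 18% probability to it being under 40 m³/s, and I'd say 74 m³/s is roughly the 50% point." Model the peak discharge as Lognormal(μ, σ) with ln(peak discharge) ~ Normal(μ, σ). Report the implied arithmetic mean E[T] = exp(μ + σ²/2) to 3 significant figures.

If T ~ Lognormal(μ,σ) then ln T ~ Normal(μ,σ), so the p-quantile of ln T is μ + z_p·σ.
ln(40) = 3.689 and ln(74) = 4.304; z_{0.18} = -0.9154, z_{0.5} = 0.
σ = (4.304 − 3.689)/(0 − (-0.9154)) = 0.672.
μ = 3.689 − (-0.9154)·0.672 = 4.304.
E[T] = exp(μ + σ²/2) = exp(4.304 + 0.2258) = 92.7 m³/s.

E[T] ≈ 92.7 m³/s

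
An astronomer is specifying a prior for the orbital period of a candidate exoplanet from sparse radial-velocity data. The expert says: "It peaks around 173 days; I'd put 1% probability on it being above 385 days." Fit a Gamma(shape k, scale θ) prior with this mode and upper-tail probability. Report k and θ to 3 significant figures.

k ≈ 8.52, θ ≈ 23

Gamma(k,θ) with k>1 has mode (k−1)θ, so θ = 173/(k−1).
Need P(X < 385) = 0.99 with θ tied to k this way. Start at k = 2, θ = 173: P(X<385) ≈ 0.652.
Too low — raise k to concentrate. Iterating converges to k ≈ 8.52.
Then θ = 173/(8.52−1) ≈ 23.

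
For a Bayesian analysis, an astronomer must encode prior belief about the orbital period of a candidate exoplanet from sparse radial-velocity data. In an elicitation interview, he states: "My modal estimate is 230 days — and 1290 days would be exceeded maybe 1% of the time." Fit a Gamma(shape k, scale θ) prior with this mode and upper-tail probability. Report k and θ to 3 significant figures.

Gamma(k,θ) with k>1 has mode (k−1)θ, so θ = 230/(k−1).
Need P(X < 1290) = 0.99 with θ tied to k this way. Start at k = 2, θ = 230: P(X<1290) ≈ 0.976.
Too low — raise k to concentrate. Iterating converges to k ≈ 2.27.
Then θ = 230/(2.27−1) ≈ 181.

k ≈ 2.27, θ ≈ 181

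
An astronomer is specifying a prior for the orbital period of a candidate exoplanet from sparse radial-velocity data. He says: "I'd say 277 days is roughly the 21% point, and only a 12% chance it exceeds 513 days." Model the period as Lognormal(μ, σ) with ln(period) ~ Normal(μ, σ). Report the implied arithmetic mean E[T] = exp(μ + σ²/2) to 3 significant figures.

E[T] ≈ 374 days

If T ~ Lognormal(μ,σ) then ln T ~ Normal(μ,σ), so the p-quantile of ln T is μ + z_p·σ.
ln(277) = 5.624 and ln(513) = 6.24; z_{0.21} = -0.8064, z_{0.88} = 1.175.
σ = (6.24 − 5.624)/(1.175 − (-0.8064)) = 0.311.
μ = 5.624 − (-0.8064)·0.311 = 5.875.
E[T] = exp(μ + σ²/2) = exp(5.875 + 0.0484) = 374 days.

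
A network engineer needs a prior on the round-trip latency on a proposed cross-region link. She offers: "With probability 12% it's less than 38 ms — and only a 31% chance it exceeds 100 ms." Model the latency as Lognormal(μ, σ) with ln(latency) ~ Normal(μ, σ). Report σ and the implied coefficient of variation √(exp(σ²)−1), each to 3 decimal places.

If T ~ Lognormal(μ,σ) then ln T ~ Normal(μ,σ), so the p-quantile of ln T is μ + z_p·σ.
ln(38) = 3.638 and ln(100) = 4.605; z_{0.12} = -1.175, z_{0.69} = 0.4959.
σ = (4.605 − 3.638)/(0.4959 − (-1.175)) = 0.579.
μ = 3.638 − (-1.175)·0.579 = 4.318.
CV = √(exp(σ²)−1) = √(exp(0.3354)−1) = 0.631.

σ ≈ 0.579, CV ≈ 0.631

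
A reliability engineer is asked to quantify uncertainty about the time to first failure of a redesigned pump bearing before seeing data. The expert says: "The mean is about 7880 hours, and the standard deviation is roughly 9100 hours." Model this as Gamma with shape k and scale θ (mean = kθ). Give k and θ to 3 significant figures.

k ≈ 0.75, θ ≈ 10500

For Gamma(k, scale θ): mean = kθ, variance = kθ², so CV = 1/√k.
CV = SD/mean = 9100/7880 = 1.155, hence k = 1/CV² = 0.75.
Then θ = mean/k = 7880/0.75 = 10500.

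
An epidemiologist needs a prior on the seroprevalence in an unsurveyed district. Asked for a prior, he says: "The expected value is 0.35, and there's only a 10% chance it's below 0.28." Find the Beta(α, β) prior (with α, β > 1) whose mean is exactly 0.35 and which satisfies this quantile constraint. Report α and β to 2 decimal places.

α ≈ 25.87, β ≈ 48.04

With mean 0.35 fixed, write α = 0.35s, β = 0.65s where s = α+β.
Need P(θ < 0.28) = 0.1 under Beta(0.35s, 0.65s). Normal approximation: (q−m)/√(m(1−m)/s) ≈ z_{0.1} = -1.28, so s ≈ 0.35·0.65·(-1.28)²/(0.28−0.35)² = 76.3.
At s = 76.3: P(θ<0.28) ≈ 0.096. Adjusting to match 0.1 gives s ≈ 73.91.
So α = 0.35·73.91 ≈ 25.87, β = 0.65·73.91 ≈ 48.04.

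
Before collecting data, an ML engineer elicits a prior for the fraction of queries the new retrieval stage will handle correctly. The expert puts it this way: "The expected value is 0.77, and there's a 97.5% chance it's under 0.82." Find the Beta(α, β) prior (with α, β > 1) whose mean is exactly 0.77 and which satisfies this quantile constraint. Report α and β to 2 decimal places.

With mean 0.77 fixed, write α = 0.77s, β = 0.23s where s = α+β.
Need P(θ < 0.82) = 0.975 under Beta(0.77s, 0.23s). Normal approximation: (q−m)/√(m(1−m)/s) ≈ z_{0.975} = 1.96, so s ≈ 0.77·0.23·(1.96)²/(0.82−0.77)² = 272.1.
At s = 272.1: P(θ<0.82) ≈ 0.980. Adjusting to match 0.975 gives s ≈ 249.40.
So α = 0.77·249.40 ≈ 192.04, β = 0.23·249.40 ≈ 57.36.

α ≈ 192.04, β ≈ 57.36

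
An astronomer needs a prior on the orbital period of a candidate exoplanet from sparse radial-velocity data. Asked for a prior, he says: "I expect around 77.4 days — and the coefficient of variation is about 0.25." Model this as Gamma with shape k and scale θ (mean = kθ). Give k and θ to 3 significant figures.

For Gamma(k, scale θ): mean = kθ, variance = kθ², so CV = 1/√k.
CV = 0.25, hence k = 1/CV² = 16.
Then θ = mean/k = 77.4/16 = 4.84.

k ≈ 16, θ ≈ 4.84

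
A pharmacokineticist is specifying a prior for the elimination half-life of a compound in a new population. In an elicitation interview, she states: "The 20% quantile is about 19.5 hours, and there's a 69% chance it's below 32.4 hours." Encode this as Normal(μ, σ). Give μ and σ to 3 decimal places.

The p-quantile of Normal(μ,σ) is μ + z_p·σ, with z_{0.2} = -0.8416 and z_{0.69} = 0.4959.
Eliminate σ: μ = (z₂·x₁ − z₁·x₂)/(z₂ − z₁) = (0.4959·19.5 − (-0.8416)·32.4)/1.337 = 27.617.
Then σ = (x₂ − x₁)/(z₂ − z₁) = (32.4 − 19.5)/1.337 = 9.645.

μ = 27.617, σ = 9.645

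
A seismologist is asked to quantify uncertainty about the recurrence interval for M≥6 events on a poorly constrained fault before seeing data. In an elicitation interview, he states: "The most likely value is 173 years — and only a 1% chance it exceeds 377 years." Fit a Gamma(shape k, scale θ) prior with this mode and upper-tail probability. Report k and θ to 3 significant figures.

k ≈ 8.96, θ ≈ 21.7

Gamma(k,θ) with k>1 has mode (k−1)θ, so θ = 173/(k−1).
Need P(X < 377) = 0.99 with θ tied to k this way. Start at k = 2, θ = 173: P(X<377) ≈ 0.640.
Too low — raise k to concentrate. Iterating converges to k ≈ 8.96.
Then θ = 173/(8.96−1) ≈ 21.7.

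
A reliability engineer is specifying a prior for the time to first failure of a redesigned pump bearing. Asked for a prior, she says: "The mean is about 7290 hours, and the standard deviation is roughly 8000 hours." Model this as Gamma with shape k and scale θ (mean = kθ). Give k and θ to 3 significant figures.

For Gamma(k, scale θ): mean = kθ, variance = kθ², so CV = 1/√k.
CV = SD/mean = 8000/7290 = 1.097, hence k = 1/CV² = 0.83.
Then θ = mean/k = 7290/0.83 = 8780.

k ≈ 0.83, θ ≈ 8780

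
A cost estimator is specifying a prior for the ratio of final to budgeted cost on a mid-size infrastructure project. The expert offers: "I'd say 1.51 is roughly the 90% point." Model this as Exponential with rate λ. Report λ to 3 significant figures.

P(T < 1.51) = 1 − e^(−λ·1.51) = 0.9, so λ = −ln(1−0.9)/1.51 = −ln(0.1)/1.51 = 1.52.

λ ≈ 1.52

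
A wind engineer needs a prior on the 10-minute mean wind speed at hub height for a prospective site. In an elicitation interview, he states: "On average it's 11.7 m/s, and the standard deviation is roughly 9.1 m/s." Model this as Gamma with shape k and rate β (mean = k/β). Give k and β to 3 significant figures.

k ≈ 1.65, β ≈ 0.141

For Gamma(k, rate β): mean = k/β, variance = k/β², so CV = 1/√k.
CV = SD/mean = 9.1/11.7 = 0.7778, hence k = 1/CV² = 1.65.
Then β = k/mean = 1.65/11.7 = 0.141.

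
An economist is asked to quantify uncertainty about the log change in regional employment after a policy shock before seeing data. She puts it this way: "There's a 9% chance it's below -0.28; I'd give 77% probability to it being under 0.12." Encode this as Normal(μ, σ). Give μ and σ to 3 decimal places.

The p-quantile of Normal(μ,σ) is μ + z_p·σ, with z_{0.09} = -1.341 and z_{0.77} = 0.7388.
Eliminate σ: μ = (z₂·x₁ − z₁·x₂)/(z₂ − z₁) = (0.7388·-0.28 − (-1.341)·0.12)/2.08 = -0.022.
Then σ = (x₂ − x₁)/(z₂ − z₁) = (0.12 − -0.28)/2.08 = 0.192.

μ = -0.022, σ = 0.192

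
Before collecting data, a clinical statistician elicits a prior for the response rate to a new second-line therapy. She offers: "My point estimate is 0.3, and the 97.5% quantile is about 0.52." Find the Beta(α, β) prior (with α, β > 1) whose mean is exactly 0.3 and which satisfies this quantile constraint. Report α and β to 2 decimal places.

With mean 0.3 fixed, write α = 0.3s, β = 0.7s where s = α+β.
Need P(θ < 0.52) = 0.975 under Beta(0.3s, 0.7s). Normal approximation: (q−m)/√(m(1−m)/s) ≈ z_{0.975} = 1.96, so s ≈ 0.3·0.7·(1.96)²/(0.52−0.3)² = 16.7.
At s = 16.7: P(θ<0.52) ≈ 0.969. Adjusting to match 0.975 gives s ≈ 18.60.
So α = 0.3·18.60 ≈ 5.58, β = 0.7·18.60 ≈ 13.02.

α ≈ 5.58, β ≈ 13.02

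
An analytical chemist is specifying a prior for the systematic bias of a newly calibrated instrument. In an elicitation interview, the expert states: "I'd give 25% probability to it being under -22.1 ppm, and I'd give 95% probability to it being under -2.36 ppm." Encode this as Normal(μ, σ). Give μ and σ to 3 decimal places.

μ = -16.359, σ = 8.511

For Normal(μ,σ), the p-quantile is μ + z_p·σ. Here z_{0.25} = -0.6745, z_{0.95} = 1.645.
So -22.1 = μ − 0.6745σ and -2.36 = μ + 1.645σ.
Subtracting: σ = (-2.36 − -22.1)/(1.645 − (-0.6745)) = 8.511.
Then μ = -22.1 − (-0.6745)·8.511 = -16.359.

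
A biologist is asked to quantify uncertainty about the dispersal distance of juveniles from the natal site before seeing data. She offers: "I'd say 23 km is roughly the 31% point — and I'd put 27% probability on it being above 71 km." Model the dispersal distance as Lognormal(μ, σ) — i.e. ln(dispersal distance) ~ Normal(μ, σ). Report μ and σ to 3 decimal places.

μ ≈ 3.640, σ ≈ 1.017

If T ~ Lognormal(μ,σ) then ln T ~ Normal(μ,σ), so the p-quantile of ln T is μ + z_p·σ.
ln(23) = 3.135 and ln(71) = 4.263; z_{0.31} = -0.4959, z_{0.73} = 0.6128.
σ = (4.263 − 3.135)/(0.6128 − (-0.4959)) = 1.017.
μ = 3.135 − (-0.4959)·1.017 = 3.640.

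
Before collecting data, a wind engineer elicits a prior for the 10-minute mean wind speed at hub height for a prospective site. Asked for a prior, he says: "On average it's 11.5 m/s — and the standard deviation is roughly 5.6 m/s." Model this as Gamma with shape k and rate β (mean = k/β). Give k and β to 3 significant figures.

k ≈ 4.22, β ≈ 0.367

For Gamma(k, rate β): mean = k/β, variance = k/β², so CV = 1/√k.
CV = SD/mean = 5.6/11.5 = 0.487, hence k = 1/CV² = 4.22.
Then β = k/mean = 4.22/11.5 = 0.367.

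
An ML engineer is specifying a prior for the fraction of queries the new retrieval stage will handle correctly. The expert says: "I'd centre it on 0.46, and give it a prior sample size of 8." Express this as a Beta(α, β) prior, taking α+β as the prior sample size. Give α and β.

α = 3.68, β = 4.32

Under the effective-sample-size interpretation, Beta(α, β) has prior mean α/(α+β) and prior sample size α+β.
So α+β = 8 and α/(α+β) = 0.46, giving α = 0.46·8 = 3.68 and β = 8 − 3.68 = 4.32.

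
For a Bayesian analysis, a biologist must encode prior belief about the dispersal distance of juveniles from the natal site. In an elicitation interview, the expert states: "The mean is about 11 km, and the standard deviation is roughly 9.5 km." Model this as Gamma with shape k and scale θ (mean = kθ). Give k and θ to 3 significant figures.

For Gamma(k, scale θ): mean = kθ, variance = kθ², so CV = 1/√k.
CV = SD/mean = 9.5/11 = 0.8636, hence k = 1/CV² = 1.34.
Then θ = mean/k = 11/1.34 = 8.2.

k ≈ 1.34, θ ≈ 8.2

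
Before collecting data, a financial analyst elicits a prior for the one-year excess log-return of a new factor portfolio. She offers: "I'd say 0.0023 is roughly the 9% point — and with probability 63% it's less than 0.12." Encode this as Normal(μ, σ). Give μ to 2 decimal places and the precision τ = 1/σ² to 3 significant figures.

For Normal(μ,σ), the p-quantile is μ + z_p·σ. Here z_{0.09} = -1.341, z_{0.63} = 0.3319.
So 0.0023 = μ − 1.341σ and 0.12 = μ + 0.3319σ.
Subtracting: σ = (0.12 − 0.0023)/(0.3319 − (-1.341)) = 0.07.
Then μ = 0.0023 − (-1.341)·0.07 = 0.10.
Precision τ = 1/σ² = 1/0.07037² = 202.

μ = 0.10, τ = 202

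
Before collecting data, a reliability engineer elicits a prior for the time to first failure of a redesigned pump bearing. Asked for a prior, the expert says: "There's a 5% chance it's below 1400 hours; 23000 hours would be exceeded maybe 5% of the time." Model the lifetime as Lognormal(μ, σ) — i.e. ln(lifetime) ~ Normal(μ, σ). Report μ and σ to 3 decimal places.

μ ≈ 8.644, σ ≈ 0.851

If T ~ Lognormal(μ,σ) then ln T ~ Normal(μ,σ), so the p-quantile of ln T is μ + z_p·σ.
ln(1400) = 7.244 and ln(23000) = 10.04; z_{0.05} = -1.645, z_{0.95} = 1.645.
σ = (10.04 − 7.244)/(1.645 − (-1.645)) = 0.851.
μ = 7.244 − (-1.645)·0.851 = 8.644.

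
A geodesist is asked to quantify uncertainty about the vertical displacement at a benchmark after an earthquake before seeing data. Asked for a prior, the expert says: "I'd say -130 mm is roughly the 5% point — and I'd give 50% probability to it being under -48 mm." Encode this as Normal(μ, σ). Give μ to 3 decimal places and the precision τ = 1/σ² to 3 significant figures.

μ = -48.000, τ = 0.000402

For Normal(μ,σ), the p-quantile is μ + z_p·σ. Here z_{0.05} = -1.645, z_{0.5} = 0.
So -130 = μ − 1.645σ and -48 = μ + 0σ.
Subtracting: σ = (-48 − -130)/(0 − (-1.645)) = 49.852.
Then μ = -130 − (-1.645)·49.852 = -48.000.
Precision τ = 1/σ² = 1/49.85² = 0.000402.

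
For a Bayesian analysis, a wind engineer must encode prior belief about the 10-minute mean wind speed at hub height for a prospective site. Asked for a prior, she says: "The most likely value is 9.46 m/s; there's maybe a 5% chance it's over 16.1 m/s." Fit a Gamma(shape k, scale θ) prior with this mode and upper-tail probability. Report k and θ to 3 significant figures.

Gamma(k,θ) with k>1 has mode (k−1)θ, so θ = 9.46/(k−1).
Need P(X < 16.1) = 0.95 with θ tied to k this way. Start at k = 2, θ = 9.46: P(X<16.1) ≈ 0.507.
Too low — raise k to concentrate. Iterating converges to k ≈ 10.9.
Then θ = 9.46/(10.9−1) ≈ 0.958.

k ≈ 10.9, θ ≈ 0.958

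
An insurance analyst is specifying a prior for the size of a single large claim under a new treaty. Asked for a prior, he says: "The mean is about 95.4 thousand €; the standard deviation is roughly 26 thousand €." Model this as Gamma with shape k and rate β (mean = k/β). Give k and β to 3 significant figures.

For Gamma(k, rate β): mean = k/β, variance = k/β², so CV = 1/√k.
CV = SD/mean = 26/95.4 = 0.2725, hence k = 1/CV² = 13.5.
Then β = k/mean = 13.5/95.4 = 0.141.

k ≈ 13.5, β ≈ 0.141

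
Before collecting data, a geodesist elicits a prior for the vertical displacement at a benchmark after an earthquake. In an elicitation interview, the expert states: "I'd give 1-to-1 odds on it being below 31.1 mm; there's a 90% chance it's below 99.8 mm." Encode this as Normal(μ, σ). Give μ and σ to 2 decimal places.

μ = 31.10, σ = 53.61

For Normal(μ,σ), the p-quantile is μ + z_p·σ. Here z_{0.5} = 0, z_{0.9} = 1.282.
So 31.1 = μ + 0σ and 99.8 = μ + 1.282σ.
Subtracting: σ = (99.8 − 31.1)/(1.282 − (0)) = 53.61.
Then μ = 31.1 − (0)·53.61 = 31.10.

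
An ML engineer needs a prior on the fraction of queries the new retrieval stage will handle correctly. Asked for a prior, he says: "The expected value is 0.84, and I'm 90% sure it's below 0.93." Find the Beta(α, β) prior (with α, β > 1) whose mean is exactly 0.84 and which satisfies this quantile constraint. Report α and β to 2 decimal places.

α ≈ 18.50, β ≈ 3.52

With mean 0.84 fixed, write α = 0.84s, β = 0.16s where s = α+β.
Need P(θ < 0.93) = 0.9 under Beta(0.84s, 0.16s). Normal approximation: (q−m)/√(m(1−m)/s) ≈ z_{0.9} = 1.28, so s ≈ 0.84·0.16·(1.28)²/(0.93−0.84)² = 27.3.
At s = 27.3: P(θ<0.93) ≈ 0.928. Adjusting to match 0.9 gives s ≈ 22.02.
So α = 0.84·22.02 ≈ 18.50, β = 0.16·22.02 ≈ 3.52.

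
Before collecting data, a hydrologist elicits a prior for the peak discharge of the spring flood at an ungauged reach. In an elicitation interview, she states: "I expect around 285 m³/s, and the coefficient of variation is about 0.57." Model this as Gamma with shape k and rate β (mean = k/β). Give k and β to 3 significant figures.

k ≈ 3.08, β ≈ 0.0108

For Gamma(k, rate β): mean = k/β, variance = k/β², so CV = 1/√k.
CV = 0.57, hence k = 1/CV² = 3.08.
Then β = k/mean = 3.08/285 = 0.0108.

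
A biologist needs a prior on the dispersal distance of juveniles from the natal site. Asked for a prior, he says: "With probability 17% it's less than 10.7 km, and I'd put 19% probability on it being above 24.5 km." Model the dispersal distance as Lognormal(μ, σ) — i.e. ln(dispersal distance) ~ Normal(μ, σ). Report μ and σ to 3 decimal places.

μ ≈ 2.802, σ ≈ 0.452

If T ~ Lognormal(μ,σ) then ln T ~ Normal(μ,σ), so the p-quantile of ln T is μ + z_p·σ.
ln(10.7) = 2.37 and ln(24.5) = 3.199; z_{0.17} = -0.9542, z_{0.81} = 0.8779.
σ = (3.199 − 2.37)/(0.8779 − (-0.9542)) = 0.452.
μ = 2.37 − (-0.9542)·0.452 = 2.802.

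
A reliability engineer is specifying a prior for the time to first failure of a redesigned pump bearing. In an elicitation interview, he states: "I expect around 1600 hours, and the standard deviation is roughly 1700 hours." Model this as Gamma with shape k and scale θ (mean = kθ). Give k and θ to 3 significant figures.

k ≈ 0.886, θ ≈ 1810

For Gamma(k, scale θ): mean = kθ, variance = kθ², so CV = 1/√k.
CV = SD/mean = 1700/1600 = 1.062, hence k = 1/CV² = 0.886.
Then θ = mean/k = 1600/0.886 = 1810.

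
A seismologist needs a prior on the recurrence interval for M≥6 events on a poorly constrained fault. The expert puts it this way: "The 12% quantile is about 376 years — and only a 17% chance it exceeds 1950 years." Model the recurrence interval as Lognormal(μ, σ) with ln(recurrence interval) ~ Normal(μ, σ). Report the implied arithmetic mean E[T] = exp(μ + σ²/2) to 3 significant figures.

If T ~ Lognormal(μ,σ) then ln T ~ Normal(μ,σ), so the p-quantile of ln T is μ + z_p·σ.
ln(376) = 5.93 and ln(1950) = 7.576; z_{0.12} = -1.175, z_{0.83} = 0.9542.
σ = (7.576 − 5.93)/(0.9542 − (-1.175)) = 0.773.
μ = 5.93 − (-1.175)·0.773 = 6.838.
E[T] = exp(μ + σ²/2) = exp(6.838 + 0.2988) = 1260 years.

E[T] ≈ 1260 years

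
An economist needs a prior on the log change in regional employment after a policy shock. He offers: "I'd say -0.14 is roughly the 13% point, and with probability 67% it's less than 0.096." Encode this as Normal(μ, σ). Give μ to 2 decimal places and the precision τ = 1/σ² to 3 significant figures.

For Normal(μ,σ), the p-quantile is μ + z_p·σ. Here z_{0.13} = -1.126, z_{0.67} = 0.4399.
So -0.14 = μ − 1.126σ and 0.096 = μ + 0.4399σ.
Subtracting: σ = (0.096 − -0.14)/(0.4399 − (-1.126)) = 0.15.
Then μ = -0.14 − (-1.126)·0.15 = 0.03.
Precision τ = 1/σ² = 1/0.1507² = 44.

μ = 0.03, τ = 44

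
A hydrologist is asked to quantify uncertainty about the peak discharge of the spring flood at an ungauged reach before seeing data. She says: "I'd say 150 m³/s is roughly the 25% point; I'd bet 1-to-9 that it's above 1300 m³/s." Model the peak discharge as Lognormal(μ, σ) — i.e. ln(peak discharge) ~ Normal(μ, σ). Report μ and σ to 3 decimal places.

μ ≈ 5.755, σ ≈ 1.104

If T ~ Lognormal(μ,σ) then ln T ~ Normal(μ,σ), so the p-quantile of ln T is μ + z_p·σ.
ln(150) = 5.011 and ln(1300) = 7.17; z_{0.25} = -0.6745, z_{0.9} = 1.282.
σ = (7.17 − 5.011)/(1.282 − (-0.6745)) = 1.104.
μ = 5.011 − (-0.6745)·1.104 = 5.755.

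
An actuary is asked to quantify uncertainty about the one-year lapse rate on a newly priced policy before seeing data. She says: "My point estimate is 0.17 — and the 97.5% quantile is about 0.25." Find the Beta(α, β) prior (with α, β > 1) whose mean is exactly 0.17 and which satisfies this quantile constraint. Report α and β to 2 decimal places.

With mean 0.17 fixed, write α = 0.17s, β = 0.83s where s = α+β.
Need P(θ < 0.25) = 0.975 under Beta(0.17s, 0.83s). Normal approximation: (q−m)/√(m(1−m)/s) ≈ z_{0.975} = 1.96, so s ≈ 0.17·0.83·(1.96)²/(0.25−0.17)² = 84.7.
At s = 84.7: P(θ<0.25) ≈ 0.966. Adjusting to match 0.975 gives s ≈ 98.00.
So α = 0.17·98.00 ≈ 16.66, β = 0.83·98.00 ≈ 81.34.

α ≈ 16.66, β ≈ 81.34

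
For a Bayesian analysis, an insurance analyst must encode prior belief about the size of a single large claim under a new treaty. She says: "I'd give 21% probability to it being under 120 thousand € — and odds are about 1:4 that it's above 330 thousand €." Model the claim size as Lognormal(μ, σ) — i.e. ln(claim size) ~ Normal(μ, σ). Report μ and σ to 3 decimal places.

μ ≈ 5.282, σ ≈ 0.614

If T ~ Lognormal(μ,σ) then ln T ~ Normal(μ,σ), so the p-quantile of ln T is μ + z_p·σ.
ln(120) = 4.787 and ln(330) = 5.799; z_{0.21} = -0.8064, z_{0.8} = 0.8416.
σ = (5.799 − 4.787)/(0.8416 − (-0.8064)) = 0.614.
μ = 4.787 − (-0.8064)·0.614 = 5.282.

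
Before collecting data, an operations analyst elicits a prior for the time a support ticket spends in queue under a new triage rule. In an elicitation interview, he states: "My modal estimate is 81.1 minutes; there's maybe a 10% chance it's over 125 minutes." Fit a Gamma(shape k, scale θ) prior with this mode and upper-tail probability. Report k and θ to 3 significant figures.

Gamma(k,θ) with k>1 has mode (k−1)θ, so θ = 81.1/(k−1).
Need P(X < 125) = 0.9 with θ tied to k this way. Start at k = 2, θ = 81.1: P(X<125) ≈ 0.456.
Too low — raise k to concentrate. Iterating converges to k ≈ 11.
Then θ = 81.1/(11−1) ≈ 8.13.

k ≈ 11, θ ≈ 8.13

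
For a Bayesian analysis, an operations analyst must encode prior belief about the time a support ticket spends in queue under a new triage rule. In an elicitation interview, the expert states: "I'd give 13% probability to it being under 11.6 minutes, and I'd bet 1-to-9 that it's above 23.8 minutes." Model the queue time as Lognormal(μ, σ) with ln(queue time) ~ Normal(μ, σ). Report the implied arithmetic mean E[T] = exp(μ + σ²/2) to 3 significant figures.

E[T] ≈ 17 minutes

If T ~ Lognormal(μ,σ) then ln T ~ Normal(μ,σ), so the p-quantile of ln T is μ + z_p·σ.
ln(11.6) = 2.451 and ln(23.8) = 3.17; z_{0.13} = -1.126, z_{0.9} = 1.282.
σ = (3.17 − 2.451)/(1.282 − (-1.126)) = 0.298.
μ = 2.451 − (-1.126)·0.298 = 2.787.
E[T] = exp(μ + σ²/2) = exp(2.787 + 0.0445) = 17 minutes.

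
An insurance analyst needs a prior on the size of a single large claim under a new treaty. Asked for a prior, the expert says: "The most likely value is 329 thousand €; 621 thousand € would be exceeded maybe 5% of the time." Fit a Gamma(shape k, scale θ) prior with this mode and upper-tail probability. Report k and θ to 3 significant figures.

k ≈ 7.89, θ ≈ 47.7

Gamma(k,θ) with k>1 has mode (k−1)θ, so θ = 329/(k−1).
Need P(X < 621) = 0.95 with θ tied to k this way. Start at k = 2, θ = 329: P(X<621) ≈ 0.563.
Too low — raise k to concentrate. Iterating converges to k ≈ 7.89.
Then θ = 329/(7.89−1) ≈ 47.7.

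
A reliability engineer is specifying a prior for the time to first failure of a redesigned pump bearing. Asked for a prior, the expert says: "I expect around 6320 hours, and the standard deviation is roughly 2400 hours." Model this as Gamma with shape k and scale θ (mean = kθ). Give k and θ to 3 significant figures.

k ≈ 6.93, θ ≈ 911

For Gamma(k, scale θ): mean = kθ, variance = kθ², so CV = 1/√k.
CV = SD/mean = 2400/6320 = 0.3797, hence k = 1/CV² = 6.93.
Then θ = mean/k = 6320/6.93 = 911.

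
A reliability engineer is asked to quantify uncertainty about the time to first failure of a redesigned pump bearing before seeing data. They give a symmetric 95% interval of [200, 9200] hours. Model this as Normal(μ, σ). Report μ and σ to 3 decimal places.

A symmetric 95% interval runs μ ± z·σ with z = 1.96.
Half-width = 4500, so σ = 4500/1.96 = 2295.961.
μ is the interval midpoint, 4700.000.

μ = 4700.000, σ = 2295.961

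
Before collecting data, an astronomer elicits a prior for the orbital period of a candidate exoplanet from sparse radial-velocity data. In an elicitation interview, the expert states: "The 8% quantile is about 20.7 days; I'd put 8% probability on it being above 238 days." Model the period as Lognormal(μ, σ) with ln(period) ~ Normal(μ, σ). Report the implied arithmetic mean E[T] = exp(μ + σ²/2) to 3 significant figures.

E[T] ≈ 102 days

If T ~ Lognormal(μ,σ) then ln T ~ Normal(μ,σ), so the p-quantile of ln T is μ + z_p·σ.
ln(20.7) = 3.03 and ln(238) = 5.472; z_{0.08} = -1.405, z_{0.92} = 1.405.
σ = (5.472 − 3.03)/(1.405 − (-1.405)) = 0.869.
μ = 3.03 − (-1.405)·0.869 = 4.251.
E[T] = exp(μ + σ²/2) = exp(4.251 + 0.3776) = 102 days.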